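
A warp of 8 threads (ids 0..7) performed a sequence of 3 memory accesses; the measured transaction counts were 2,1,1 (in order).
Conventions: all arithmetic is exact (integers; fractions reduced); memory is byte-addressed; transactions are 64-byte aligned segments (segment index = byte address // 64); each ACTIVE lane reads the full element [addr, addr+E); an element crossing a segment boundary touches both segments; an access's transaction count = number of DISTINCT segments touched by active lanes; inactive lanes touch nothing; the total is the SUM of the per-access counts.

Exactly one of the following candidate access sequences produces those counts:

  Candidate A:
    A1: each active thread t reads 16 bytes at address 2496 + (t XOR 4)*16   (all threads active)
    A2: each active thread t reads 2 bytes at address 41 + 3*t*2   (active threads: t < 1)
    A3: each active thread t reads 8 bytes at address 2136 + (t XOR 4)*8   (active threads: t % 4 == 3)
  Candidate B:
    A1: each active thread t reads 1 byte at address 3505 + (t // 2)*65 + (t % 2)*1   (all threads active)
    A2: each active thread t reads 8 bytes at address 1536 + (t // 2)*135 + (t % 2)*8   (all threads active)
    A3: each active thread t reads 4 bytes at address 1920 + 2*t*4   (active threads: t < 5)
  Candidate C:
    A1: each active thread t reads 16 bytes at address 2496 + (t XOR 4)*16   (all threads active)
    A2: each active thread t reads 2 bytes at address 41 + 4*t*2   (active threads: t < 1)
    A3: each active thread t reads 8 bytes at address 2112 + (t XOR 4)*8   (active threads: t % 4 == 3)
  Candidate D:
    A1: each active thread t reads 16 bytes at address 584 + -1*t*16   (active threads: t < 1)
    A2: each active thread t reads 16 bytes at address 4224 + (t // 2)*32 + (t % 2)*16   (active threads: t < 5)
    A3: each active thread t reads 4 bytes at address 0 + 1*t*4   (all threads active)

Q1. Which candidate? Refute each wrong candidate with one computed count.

A: A3 gives 2 transactions, not 1
B: A1 gives 4 transactions, not 2
D: A1 gives 1 transaction, not 2
C: all counts match (2,1,1)

Answer: C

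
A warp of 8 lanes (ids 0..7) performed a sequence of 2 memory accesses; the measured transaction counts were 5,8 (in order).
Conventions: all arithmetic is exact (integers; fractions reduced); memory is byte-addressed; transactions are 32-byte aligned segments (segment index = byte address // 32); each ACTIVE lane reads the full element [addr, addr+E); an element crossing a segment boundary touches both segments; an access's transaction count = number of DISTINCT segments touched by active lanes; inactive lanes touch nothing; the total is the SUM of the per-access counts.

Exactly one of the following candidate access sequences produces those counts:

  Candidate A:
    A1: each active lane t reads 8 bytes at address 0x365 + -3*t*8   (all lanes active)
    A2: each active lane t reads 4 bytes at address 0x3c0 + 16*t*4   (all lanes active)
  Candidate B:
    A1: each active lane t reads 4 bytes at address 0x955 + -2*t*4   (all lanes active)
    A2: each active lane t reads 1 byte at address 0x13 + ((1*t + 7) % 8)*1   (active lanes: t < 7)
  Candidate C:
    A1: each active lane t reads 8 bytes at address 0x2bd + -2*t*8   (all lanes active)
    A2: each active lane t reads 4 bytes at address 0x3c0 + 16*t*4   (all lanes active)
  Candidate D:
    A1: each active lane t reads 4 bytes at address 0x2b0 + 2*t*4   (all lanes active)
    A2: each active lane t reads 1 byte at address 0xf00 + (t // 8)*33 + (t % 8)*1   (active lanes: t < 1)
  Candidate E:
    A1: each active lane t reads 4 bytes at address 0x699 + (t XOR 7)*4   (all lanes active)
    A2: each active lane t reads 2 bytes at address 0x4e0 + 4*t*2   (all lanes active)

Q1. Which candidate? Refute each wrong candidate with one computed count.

A: A1 gives 7 transactions, not 5
B: A1 gives 3 transactions, not 5
D: A1 gives 3 transactions, not 5
E: A1 gives 2 transactions, not 5
C: all counts match (5,8)

Answer: C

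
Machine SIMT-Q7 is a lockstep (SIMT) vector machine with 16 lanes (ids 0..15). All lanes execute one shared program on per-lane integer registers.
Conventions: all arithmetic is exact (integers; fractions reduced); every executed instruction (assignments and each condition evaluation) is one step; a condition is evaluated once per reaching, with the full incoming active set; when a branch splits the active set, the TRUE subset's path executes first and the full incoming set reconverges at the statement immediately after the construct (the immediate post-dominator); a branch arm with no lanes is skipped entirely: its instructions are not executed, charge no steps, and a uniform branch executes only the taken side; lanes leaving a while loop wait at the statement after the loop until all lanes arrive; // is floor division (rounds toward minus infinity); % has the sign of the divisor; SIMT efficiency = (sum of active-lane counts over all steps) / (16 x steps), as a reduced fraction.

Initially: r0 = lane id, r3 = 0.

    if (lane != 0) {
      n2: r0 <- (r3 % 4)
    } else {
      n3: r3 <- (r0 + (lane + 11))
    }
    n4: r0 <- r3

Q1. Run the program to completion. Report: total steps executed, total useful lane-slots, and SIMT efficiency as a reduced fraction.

Answer: 4 steps, 48 useful, 3/4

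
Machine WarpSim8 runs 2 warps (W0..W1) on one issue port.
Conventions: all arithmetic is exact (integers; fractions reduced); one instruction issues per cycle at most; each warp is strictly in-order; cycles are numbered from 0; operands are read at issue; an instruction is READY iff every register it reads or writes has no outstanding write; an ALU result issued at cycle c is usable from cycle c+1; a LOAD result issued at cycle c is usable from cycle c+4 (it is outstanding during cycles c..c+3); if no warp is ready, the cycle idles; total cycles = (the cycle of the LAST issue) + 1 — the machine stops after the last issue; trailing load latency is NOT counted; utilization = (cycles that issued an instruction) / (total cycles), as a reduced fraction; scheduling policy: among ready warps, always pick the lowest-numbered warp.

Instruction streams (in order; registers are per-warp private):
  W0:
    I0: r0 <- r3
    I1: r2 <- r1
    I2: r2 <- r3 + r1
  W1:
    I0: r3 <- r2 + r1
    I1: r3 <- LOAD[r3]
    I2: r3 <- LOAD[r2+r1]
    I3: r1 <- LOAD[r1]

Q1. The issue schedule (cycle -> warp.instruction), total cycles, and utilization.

cycle 0: W0.I0
cycle 1: W0.I1
cycle 2: W0.I2
cycle 3: W1.I0
cycle 4: W1.I1
cycle 5: idle
cycle 6: idle
cycle 7: idle
cycle 8: W1.I2
cycle 9: W1.I3

Answer: 10 cycles, utilization 7/10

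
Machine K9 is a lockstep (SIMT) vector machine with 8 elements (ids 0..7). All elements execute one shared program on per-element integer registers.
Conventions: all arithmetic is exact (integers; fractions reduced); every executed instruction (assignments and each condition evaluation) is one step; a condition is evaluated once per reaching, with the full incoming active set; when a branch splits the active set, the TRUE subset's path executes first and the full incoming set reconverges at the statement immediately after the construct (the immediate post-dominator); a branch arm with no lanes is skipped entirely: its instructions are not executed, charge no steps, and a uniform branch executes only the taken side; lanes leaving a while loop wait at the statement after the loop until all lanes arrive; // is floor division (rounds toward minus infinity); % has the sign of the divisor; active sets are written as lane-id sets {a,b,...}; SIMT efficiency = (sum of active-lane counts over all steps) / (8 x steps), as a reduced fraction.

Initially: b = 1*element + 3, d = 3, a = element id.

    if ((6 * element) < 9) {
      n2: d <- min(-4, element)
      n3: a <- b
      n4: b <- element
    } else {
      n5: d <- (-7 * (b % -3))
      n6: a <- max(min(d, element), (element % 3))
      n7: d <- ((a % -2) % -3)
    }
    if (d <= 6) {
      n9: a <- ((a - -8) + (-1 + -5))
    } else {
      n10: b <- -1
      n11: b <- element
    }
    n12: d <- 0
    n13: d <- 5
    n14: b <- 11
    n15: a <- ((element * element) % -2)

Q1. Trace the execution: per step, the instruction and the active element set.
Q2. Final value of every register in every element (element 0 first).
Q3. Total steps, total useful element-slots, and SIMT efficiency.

step 0: eval ((6 * element) < 9)     {0,1,2,3,4,5,6,7}
step 1: d <- min(-4, element)        {0,1}
step 2: a <- b                       {0,1}
step 3: b <- element                 {0,1}
step 4: d <- (-7 * (b % -3))         {2,3,4,5,6,7}
step 5: a <- max(min(d, element), (element % 3)) {2,3,4,5,6,7}
step 6: d <- ((a % -2) % -3)         {2,3,4,5,6,7}
step 7: eval (d <= 6)                {0,1,2,3,4,5,6,7}
step 8: a <- ((a - -8) + (-1 + -5))  {0,1,2,3,4,5,6,7}
step 9: d <- 0                       {0,1,2,3,4,5,6,7}
step 10: d <- 5                       {0,1,2,3,4,5,6,7}
step 11: b <- 11                      {0,1,2,3,4,5,6,7}
step 12: a <- ((element * element) % -2) {0,1,2,3,4,5,6,7}

Answer: 13 steps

b: 11,11,11,11,11,11,11,11
d: 5,5,5,5,5,5,5,5
a: 0,-1,0,-1,0,-1,0,-1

steps = 13; useful = 80; efficiency = 80/104 = 10/13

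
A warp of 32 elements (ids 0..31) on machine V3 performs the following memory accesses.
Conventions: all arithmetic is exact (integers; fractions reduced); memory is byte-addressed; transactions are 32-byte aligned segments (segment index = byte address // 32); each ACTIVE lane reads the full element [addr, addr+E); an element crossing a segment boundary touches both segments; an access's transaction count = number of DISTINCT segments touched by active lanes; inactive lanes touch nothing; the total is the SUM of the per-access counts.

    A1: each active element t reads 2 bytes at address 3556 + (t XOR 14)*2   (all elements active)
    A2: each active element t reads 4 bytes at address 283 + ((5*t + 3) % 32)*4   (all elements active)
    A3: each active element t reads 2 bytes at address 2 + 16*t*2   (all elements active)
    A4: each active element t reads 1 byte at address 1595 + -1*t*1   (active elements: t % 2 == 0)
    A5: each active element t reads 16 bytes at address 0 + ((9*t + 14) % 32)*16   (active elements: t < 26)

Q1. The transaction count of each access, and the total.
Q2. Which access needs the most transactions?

A1: 3 transactions
A2: 5 transactions
A3: 32 transactions
A4: 2 transactions
A5: 16 transactions

Answer: 3,5,32,2,16; total 58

Answer: A3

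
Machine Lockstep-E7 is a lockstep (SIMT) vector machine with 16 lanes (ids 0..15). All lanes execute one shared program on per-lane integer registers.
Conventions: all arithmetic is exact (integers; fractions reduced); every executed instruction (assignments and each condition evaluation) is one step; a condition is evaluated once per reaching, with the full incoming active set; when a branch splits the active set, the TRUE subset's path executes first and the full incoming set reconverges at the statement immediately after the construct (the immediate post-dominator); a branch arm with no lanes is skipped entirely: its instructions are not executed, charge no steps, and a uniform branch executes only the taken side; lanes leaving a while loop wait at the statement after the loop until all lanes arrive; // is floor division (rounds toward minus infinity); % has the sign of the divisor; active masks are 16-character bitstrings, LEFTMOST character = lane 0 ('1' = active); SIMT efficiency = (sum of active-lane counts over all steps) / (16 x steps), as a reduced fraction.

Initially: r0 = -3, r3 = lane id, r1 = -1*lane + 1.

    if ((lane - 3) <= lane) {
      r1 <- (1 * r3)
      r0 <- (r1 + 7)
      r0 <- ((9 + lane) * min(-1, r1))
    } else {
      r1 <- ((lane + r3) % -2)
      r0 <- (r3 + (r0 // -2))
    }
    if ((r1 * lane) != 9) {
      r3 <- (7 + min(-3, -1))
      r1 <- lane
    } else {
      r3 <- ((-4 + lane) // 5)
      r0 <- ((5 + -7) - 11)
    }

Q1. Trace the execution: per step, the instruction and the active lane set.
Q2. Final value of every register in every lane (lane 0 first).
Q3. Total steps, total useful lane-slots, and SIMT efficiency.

step 0: eval ((lane - 3) <= lane)    1111111111111111
step 1: r1 <- (1 * r3)               1111111111111111
step 2: r0 <- (r1 + 7)               1111111111111111
step 3: r0 <- ((9 + lane) * min(-1, r1)) 1111111111111111
step 4: eval ((r1 * lane) != 9)      1111111111111111
step 5: r3 <- (7 + min(-3, -1))      1110111111111111
step 6: r1 <- lane                   1110111111111111
step 7: r3 <- ((-4 + lane) // 5)     0001000000000000
step 8: r0 <- ((5 + -7) - 11)        0001000000000000

Answer: 9 steps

r0: -9,-10,-11,-13,-13,-14,-15,-16,-17,-18,-19,-20,-21,-22,-23,-24
r3: 4,4,4,-1,4,4,4,4,4,4,4,4,4,4,4,4
r1: 0,1,2,3,4,5,6,7,8,9,10,11,12,13,14,15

steps = 9; useful = 112; efficiency = 112/144 = 7/9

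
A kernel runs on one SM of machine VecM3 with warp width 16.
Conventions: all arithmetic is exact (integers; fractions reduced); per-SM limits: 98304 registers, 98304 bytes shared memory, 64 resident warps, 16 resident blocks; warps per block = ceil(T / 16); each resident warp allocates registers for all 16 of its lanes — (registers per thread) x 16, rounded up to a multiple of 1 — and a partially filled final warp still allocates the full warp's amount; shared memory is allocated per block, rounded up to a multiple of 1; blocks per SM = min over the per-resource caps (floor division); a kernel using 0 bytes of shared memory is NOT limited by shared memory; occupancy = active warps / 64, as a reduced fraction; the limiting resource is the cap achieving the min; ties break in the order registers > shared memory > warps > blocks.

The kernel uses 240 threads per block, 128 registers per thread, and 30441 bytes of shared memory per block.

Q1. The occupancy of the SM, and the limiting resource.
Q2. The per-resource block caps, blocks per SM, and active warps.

Answer: occupancy 45/64, limited by registers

registers: 3 blocks
shared memory: 3 blocks
warps: 4 blocks
blocks: 16 blocks

Answer: 3 blocks, 45 active warps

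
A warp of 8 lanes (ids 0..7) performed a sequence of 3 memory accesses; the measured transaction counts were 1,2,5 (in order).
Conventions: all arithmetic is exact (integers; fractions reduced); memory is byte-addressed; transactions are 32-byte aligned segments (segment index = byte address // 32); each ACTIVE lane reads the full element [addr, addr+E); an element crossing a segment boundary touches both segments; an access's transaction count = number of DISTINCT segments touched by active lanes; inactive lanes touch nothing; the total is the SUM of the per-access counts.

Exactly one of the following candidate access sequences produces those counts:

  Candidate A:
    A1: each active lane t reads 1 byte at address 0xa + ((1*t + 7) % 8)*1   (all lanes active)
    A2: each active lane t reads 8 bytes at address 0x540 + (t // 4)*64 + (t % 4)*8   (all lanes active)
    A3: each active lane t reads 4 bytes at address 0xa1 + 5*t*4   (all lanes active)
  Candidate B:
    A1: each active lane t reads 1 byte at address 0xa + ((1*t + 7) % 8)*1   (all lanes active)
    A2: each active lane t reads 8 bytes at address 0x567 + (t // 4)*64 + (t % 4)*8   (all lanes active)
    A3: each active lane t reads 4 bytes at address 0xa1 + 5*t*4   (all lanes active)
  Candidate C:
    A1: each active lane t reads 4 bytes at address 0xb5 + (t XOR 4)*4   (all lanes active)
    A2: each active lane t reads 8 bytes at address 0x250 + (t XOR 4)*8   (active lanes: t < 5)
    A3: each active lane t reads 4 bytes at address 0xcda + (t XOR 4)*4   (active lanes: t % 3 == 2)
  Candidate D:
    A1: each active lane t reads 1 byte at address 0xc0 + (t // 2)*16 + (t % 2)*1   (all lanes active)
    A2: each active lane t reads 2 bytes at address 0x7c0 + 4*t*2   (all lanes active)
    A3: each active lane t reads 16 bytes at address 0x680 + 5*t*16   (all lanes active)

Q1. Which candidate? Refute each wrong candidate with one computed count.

B: A2 gives 4 transactions, not 2
C: A1 gives 2 transactions, not 1
D: A1 gives 2 transactions, not 1
A: all counts match (1,2,5)

Answer: A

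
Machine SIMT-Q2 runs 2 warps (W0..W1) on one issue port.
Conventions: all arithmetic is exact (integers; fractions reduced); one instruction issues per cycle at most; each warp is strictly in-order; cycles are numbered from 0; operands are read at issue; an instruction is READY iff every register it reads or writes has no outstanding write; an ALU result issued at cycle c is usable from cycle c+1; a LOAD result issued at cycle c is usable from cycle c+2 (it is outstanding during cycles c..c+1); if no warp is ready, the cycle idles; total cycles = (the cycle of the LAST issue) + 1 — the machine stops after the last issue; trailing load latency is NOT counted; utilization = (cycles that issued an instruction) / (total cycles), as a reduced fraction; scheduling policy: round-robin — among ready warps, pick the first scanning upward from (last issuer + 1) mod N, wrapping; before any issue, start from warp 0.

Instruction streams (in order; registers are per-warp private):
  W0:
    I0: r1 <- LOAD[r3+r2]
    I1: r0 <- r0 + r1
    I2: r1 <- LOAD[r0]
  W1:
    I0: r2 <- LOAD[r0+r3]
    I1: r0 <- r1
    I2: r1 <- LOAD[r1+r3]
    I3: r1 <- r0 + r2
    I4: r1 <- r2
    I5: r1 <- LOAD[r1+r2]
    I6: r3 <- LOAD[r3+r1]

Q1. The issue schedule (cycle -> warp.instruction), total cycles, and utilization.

cycle 0: W0.I0
cycle 1: W1.I0
cycle 2: W0.I1
cycle 3: W1.I1
cycle 4: W0.I2
cycle 5: W1.I2
cycle 6: idle
cycle 7: W1.I3
cycle 8: W1.I4
cycle 9: W1.I5
cycle 10: idle
cycle 11: W1.I6

Answer: 12 cycles, utilization 5/6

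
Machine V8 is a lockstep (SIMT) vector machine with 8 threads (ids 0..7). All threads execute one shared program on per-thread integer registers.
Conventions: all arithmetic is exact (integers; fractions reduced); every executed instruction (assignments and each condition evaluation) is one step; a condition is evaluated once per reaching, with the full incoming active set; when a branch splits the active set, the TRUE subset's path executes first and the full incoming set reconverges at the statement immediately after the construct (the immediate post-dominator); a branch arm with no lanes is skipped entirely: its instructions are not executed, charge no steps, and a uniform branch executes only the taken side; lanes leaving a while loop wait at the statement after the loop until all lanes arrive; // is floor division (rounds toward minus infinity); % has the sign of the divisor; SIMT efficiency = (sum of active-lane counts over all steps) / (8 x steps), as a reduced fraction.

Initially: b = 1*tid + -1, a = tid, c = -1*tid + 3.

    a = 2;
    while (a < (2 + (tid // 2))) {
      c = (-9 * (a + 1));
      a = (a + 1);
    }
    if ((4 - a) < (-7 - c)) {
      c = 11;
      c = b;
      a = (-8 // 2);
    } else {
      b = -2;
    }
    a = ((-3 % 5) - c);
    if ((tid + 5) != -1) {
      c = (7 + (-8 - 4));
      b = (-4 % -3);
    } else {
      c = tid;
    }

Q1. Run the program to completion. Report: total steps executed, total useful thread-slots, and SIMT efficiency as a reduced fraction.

Answer: 20 steps, 112 useful, 7/10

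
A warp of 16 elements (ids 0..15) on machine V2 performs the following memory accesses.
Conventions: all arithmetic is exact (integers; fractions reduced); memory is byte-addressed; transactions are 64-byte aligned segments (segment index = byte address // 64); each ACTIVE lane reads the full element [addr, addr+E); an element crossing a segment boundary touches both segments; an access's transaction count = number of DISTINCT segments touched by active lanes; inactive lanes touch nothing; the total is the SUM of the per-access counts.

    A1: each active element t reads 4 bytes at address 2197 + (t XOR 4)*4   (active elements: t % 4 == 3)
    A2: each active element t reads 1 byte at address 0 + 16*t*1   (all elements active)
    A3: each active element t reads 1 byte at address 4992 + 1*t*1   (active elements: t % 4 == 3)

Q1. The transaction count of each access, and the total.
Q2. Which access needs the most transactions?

A1: 2 transactions
A2: 4 transactions
A3: 1 transaction

Answer: 2,4,1; total 7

Answer: A2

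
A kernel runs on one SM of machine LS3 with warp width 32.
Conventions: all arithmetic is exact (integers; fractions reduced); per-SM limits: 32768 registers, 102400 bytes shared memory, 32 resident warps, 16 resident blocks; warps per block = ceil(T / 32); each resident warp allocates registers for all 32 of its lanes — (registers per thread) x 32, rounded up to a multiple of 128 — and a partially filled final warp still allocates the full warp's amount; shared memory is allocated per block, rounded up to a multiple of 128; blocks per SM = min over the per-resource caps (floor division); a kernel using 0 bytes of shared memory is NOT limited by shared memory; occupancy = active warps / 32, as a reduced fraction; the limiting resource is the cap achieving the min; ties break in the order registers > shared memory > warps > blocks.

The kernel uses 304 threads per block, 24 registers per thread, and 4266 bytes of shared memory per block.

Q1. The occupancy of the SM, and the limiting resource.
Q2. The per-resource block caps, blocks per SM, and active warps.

Answer: occupancy 15/16, limited by warps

registers: 4 blocks
shared memory: 23 blocks
warps: 3 blocks
blocks: 16 blocks

Answer: 3 blocks, 30 active warps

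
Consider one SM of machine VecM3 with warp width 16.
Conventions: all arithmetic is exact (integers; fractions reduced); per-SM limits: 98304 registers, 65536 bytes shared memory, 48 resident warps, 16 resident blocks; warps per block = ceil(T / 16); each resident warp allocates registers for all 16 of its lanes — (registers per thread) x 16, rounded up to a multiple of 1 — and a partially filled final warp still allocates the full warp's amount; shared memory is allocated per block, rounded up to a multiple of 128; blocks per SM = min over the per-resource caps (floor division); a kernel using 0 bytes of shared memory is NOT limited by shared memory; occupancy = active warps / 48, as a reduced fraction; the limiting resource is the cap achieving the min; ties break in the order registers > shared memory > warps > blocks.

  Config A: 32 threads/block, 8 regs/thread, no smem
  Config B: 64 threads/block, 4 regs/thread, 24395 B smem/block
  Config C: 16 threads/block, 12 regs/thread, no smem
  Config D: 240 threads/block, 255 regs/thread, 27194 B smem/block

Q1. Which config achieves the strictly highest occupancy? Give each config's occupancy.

occupancies: A 2/3, B 1/6, C 1/3, D 5/16

Answer: A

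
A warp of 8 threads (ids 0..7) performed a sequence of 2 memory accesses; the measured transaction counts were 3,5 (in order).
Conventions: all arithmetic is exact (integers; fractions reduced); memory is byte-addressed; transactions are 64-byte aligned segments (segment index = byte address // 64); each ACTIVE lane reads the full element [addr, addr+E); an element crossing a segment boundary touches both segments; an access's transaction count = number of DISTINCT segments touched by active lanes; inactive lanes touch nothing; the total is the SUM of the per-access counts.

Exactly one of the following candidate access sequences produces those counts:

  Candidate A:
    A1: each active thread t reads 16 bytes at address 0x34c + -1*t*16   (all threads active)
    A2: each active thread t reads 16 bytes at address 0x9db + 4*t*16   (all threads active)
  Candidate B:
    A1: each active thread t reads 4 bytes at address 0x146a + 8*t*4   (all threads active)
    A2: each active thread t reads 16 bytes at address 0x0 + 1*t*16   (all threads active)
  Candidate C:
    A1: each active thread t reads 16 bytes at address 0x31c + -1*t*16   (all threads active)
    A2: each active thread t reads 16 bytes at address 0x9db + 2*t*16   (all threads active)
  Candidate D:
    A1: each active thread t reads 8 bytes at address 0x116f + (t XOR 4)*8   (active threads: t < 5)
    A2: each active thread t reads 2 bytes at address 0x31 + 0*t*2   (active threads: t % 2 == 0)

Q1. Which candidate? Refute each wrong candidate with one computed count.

A: A2 gives 8 transactions, not 5
B: A1 gives 5 transactions, not 3
D: A1 gives 2 transactions, not 3
C: all counts match (3,5)

Answer: C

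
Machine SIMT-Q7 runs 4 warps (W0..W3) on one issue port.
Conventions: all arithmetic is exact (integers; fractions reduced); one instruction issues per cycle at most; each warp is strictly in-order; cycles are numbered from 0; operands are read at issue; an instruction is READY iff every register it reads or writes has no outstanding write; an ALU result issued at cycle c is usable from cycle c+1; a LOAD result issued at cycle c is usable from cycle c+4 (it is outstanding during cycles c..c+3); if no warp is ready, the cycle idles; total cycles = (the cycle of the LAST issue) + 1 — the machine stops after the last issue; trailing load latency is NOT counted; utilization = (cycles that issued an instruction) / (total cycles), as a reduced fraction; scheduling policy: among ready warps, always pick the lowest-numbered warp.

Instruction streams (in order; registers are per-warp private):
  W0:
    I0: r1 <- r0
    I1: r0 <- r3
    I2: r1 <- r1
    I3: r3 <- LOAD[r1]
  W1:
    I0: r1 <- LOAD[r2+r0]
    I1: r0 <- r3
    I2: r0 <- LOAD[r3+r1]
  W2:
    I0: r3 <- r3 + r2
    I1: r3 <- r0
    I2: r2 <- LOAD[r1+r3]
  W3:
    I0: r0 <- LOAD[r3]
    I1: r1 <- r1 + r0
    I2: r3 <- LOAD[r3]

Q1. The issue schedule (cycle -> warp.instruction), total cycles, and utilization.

cycle 0: W0.I0
cycle 1: W0.I1
cycle 2: W0.I2
cycle 3: W0.I3
cycle 4: W1.I0
cycle 5: W1.I1
cycle 6: W2.I0
cycle 7: W2.I1
cycle 8: W1.I2
cycle 9: W2.I2
cycle 10: W3.I0
cycle 11: idle
cycle 12: idle
cycle 13: idle
cycle 14: W3.I1
cycle 15: W3.I2

Answer: 16 cycles, utilization 13/16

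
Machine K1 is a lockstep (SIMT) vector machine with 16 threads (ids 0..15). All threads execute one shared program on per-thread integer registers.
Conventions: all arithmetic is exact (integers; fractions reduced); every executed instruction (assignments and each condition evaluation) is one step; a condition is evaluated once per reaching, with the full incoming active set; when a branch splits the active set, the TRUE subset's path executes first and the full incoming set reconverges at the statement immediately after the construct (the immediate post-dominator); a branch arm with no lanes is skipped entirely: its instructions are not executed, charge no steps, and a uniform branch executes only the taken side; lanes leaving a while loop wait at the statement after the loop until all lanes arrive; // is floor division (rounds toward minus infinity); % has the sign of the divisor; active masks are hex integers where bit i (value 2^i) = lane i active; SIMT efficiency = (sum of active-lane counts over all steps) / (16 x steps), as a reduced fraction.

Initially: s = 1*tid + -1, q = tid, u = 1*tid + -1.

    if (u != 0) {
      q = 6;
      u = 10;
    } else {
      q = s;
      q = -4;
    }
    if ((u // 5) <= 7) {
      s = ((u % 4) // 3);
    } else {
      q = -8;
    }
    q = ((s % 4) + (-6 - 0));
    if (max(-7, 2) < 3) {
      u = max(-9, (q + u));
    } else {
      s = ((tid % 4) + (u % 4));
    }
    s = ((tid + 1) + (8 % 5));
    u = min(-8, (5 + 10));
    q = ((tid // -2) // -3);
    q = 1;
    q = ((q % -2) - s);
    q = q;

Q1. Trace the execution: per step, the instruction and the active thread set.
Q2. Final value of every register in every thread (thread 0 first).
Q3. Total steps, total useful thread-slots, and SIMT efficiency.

step 0: eval (u != 0)                0xffff
step 1: q <- 6                       0xfffd
step 2: u <- 10                      0xfffd
step 3: q <- s                       0x0002
step 4: q <- -4                      0x0002
step 5: eval ((u // 5) <= 7)         0xffff
step 6: s <- ((u % 4) // 3)          0xffff
step 7: q <- ((s % 4) + (-6 - 0))    0xffff
step 8: eval (max(-7, 2) < 3)        0xffff
step 9: u <- max(-9, (q + u))        0xffff
step 10: s <- ((tid + 1) + (8 % 5))   0xffff
step 11: u <- min(-8, (5 + 10))       0xffff
step 12: q <- ((tid // -2) // -3)     0xffff
step 13: q <- 1                       0xffff
step 14: q <- ((q % -2) - s)          0xffff
step 15: q <- q                       0xffff

Answer: 16 steps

s: 4,5,6,7,8,9,10,11,12,13,14,15,16,17,18,19
q: -5,-6,-7,-8,-9,-10,-11,-12,-13,-14,-15,-16,-17,-18,-19,-20
u: -8,-8,-8,-8,-8,-8,-8,-8,-8,-8,-8,-8,-8,-8,-8,-8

steps = 16; useful = 224; efficiency = 224/256 = 7/8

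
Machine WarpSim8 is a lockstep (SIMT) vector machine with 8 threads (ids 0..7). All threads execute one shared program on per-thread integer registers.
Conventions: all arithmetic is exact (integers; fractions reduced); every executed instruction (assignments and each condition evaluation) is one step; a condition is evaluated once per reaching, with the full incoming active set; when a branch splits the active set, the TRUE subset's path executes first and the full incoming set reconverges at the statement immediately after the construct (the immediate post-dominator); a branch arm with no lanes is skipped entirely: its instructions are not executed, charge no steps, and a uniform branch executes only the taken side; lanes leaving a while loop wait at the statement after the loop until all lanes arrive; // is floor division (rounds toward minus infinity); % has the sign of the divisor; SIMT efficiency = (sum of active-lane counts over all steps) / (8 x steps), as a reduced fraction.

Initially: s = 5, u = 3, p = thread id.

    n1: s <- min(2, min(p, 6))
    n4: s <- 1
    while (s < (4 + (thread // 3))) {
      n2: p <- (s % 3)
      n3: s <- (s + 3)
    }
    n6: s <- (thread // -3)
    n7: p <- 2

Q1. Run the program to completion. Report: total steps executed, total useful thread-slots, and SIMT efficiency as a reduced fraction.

Answer: 11 steps, 79 useful, 79/88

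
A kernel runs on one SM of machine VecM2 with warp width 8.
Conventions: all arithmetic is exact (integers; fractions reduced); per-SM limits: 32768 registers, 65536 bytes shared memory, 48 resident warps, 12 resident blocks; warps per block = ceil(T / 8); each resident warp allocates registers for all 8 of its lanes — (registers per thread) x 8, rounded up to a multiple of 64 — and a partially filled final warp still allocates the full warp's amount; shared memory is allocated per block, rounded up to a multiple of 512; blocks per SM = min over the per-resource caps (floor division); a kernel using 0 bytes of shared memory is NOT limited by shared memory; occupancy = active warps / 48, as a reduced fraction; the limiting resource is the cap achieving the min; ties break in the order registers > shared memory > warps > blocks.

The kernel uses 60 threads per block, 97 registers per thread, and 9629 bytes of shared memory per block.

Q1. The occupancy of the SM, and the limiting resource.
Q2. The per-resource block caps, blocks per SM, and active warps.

Answer: occupancy 2/3, limited by registers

registers: 4 blocks
shared memory: 6 blocks
warps: 6 blocks
blocks: 12 blocks

Answer: 4 blocks, 32 active warps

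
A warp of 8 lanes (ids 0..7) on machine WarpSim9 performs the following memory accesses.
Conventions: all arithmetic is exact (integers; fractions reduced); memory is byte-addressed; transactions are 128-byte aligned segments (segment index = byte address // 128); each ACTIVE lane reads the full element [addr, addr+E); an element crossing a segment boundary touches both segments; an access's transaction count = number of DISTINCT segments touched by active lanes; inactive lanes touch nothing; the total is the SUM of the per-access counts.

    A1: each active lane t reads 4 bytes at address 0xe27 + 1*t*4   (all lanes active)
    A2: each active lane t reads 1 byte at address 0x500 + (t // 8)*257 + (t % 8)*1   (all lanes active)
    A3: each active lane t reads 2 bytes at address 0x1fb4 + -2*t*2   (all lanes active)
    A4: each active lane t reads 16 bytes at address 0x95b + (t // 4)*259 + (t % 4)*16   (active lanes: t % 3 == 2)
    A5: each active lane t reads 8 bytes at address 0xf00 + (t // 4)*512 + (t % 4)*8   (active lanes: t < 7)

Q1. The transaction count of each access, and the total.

A1: 1 transaction
A2: 1 transaction
A3: 1 transaction
A4: 3 transactions
A5: 2 transactions

Answer: 1,1,1,3,2; total 8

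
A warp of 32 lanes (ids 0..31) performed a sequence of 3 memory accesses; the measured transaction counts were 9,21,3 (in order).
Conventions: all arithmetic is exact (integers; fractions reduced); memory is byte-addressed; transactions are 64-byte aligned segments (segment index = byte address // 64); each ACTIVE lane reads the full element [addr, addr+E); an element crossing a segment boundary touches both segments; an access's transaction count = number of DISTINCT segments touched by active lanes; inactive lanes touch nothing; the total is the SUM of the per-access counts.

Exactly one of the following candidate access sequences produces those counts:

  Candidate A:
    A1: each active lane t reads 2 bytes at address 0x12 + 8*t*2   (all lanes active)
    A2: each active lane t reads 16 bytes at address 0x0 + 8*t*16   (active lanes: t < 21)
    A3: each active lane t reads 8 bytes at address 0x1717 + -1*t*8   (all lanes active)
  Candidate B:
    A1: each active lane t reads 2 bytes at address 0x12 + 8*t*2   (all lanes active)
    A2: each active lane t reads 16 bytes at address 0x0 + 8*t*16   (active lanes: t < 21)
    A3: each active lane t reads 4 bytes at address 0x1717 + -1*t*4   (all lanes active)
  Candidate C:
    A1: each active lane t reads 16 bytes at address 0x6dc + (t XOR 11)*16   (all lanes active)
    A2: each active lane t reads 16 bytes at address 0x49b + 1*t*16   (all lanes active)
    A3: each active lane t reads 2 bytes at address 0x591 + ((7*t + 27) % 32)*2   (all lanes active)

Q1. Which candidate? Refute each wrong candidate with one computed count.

A: A3 gives 5 transactions, not 3
C: A2 gives 9 transactions, not 21
B: all counts match (9,21,3)

Answer: B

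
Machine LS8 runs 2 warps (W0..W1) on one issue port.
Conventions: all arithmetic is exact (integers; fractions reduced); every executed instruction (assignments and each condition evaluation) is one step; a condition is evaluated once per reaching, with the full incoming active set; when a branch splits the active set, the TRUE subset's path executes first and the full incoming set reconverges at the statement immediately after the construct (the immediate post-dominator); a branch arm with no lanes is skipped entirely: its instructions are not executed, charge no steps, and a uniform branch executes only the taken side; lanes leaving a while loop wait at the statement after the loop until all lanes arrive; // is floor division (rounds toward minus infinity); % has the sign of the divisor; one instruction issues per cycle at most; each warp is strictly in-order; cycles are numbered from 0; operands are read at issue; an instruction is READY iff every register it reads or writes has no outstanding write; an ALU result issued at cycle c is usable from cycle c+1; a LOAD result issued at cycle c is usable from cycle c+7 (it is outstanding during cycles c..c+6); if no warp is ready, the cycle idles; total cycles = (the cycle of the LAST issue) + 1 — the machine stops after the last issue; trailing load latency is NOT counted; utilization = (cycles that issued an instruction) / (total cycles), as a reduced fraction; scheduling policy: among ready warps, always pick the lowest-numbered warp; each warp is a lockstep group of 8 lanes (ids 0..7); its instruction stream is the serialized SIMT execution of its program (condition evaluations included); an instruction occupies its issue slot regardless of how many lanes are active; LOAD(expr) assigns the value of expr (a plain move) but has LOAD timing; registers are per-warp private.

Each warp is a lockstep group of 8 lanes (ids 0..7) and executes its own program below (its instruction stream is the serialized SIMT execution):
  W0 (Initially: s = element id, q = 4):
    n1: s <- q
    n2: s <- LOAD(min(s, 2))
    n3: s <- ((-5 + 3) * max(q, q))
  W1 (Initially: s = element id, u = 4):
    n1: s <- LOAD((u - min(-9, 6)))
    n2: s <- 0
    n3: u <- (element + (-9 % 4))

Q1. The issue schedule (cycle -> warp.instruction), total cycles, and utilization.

cycle 0: W0.I0
cycle 1: W0.I1
cycle 2: W1.I0
cycle 3: idle
cycle 4: idle
cycle 5: idle
cycle 6: idle
cycle 7: idle
cycle 8: W0.I2
cycle 9: W1.I1
cycle 10: W1.I2

Answer: 11 cycles, utilization 6/11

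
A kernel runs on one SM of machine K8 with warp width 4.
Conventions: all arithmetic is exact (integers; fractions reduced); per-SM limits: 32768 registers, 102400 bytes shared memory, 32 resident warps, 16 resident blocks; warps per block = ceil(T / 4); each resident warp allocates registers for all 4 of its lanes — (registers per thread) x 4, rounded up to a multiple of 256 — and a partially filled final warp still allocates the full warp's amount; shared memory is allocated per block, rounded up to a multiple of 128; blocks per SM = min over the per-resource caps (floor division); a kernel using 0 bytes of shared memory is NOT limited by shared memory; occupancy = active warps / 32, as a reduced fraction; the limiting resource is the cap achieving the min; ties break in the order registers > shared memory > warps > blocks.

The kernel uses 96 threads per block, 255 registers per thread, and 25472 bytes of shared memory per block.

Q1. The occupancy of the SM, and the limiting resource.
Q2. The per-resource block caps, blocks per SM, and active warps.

Answer: occupancy 3/4, limited by registers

registers: 1 block
shared memory: 4 blocks
warps: 1 block
blocks: 16 blocks

Answer: 1 block, 24 active warps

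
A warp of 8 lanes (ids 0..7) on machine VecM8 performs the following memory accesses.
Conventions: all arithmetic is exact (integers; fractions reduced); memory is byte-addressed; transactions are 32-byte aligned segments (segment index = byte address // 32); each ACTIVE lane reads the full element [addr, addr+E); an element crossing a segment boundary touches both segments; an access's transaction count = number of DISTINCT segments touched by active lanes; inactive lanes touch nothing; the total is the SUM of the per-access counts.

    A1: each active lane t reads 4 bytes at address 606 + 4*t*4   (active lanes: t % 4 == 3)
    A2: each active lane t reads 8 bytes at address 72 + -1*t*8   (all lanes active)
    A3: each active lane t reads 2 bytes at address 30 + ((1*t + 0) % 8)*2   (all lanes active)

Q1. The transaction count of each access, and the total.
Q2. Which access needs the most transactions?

A1: 2 transactions
A2: 3 transactions
A3: 2 transactions

Answer: 2,3,2; total 7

Answer: A2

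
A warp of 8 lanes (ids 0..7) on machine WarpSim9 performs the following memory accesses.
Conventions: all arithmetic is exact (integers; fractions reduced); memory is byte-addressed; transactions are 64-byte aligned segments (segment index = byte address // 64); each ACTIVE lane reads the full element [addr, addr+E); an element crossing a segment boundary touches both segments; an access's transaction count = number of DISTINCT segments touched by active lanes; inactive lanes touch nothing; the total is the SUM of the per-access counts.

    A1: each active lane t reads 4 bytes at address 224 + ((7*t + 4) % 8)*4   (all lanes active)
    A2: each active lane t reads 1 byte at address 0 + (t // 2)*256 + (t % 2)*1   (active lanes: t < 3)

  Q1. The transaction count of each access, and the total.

A1: 1 transaction
A2: 2 transactions

Answer: 1,2; total 3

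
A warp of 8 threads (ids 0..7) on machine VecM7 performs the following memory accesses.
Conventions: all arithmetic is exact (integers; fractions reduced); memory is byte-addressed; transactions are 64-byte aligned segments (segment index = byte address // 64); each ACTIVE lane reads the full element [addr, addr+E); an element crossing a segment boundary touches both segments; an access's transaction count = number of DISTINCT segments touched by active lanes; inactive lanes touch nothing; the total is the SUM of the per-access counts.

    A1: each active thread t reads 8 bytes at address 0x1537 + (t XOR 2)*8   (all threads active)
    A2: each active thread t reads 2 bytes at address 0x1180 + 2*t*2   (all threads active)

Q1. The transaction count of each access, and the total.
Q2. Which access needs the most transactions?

A1: 2 transactions
A2: 1 transaction

Answer: 2,1; total 3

Answer: A1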